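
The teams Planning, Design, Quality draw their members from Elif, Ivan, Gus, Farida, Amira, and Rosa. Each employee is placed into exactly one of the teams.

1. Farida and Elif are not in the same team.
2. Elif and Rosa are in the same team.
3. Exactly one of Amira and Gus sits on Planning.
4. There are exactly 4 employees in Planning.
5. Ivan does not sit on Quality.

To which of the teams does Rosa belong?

Rosa: Planning

From (5): Ivan ∉ Quality.
Suppose Rosa ∉ Planning: no assignment then satisfies all the clues, so Rosa ∈ Planning.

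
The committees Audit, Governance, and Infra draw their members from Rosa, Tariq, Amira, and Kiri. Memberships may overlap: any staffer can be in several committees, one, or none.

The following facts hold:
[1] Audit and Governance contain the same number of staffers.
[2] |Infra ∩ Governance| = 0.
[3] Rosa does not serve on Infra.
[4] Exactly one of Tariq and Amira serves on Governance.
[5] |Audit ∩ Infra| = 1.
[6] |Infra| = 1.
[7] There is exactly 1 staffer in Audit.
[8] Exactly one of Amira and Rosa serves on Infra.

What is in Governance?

Governance = {Tariq}

From (3): Rosa ∉ Infra.
(8) (exactly one): Amira ∈ Infra.
(6): Infra already has 1, so the rest are out.
Suppose Rosa ∈ Governance: no assignment then satisfies all the clues, so Rosa ∉ Governance.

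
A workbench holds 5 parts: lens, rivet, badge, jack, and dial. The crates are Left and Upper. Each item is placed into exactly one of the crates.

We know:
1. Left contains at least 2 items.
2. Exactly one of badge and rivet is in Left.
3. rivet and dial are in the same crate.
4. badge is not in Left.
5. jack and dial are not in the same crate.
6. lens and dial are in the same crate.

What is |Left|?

3

From (4): badge ∉ Left.
(2) (exactly one): rivet ∈ Left.
(3): dial matches rivet: dial ∈ Left.
(5): jack ∉ Left.
(6): lens matches dial: lens ∈ Left.
Only one crate left: badge ∈ Upper.
Only one crate left: jack ∈ Upper.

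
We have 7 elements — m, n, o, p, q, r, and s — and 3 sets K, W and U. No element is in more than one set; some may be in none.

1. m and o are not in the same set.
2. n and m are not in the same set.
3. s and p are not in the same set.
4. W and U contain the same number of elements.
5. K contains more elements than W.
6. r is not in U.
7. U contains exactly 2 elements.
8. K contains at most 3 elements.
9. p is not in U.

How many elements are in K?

3

From (6): r ∉ U.
From (9): p ∉ U.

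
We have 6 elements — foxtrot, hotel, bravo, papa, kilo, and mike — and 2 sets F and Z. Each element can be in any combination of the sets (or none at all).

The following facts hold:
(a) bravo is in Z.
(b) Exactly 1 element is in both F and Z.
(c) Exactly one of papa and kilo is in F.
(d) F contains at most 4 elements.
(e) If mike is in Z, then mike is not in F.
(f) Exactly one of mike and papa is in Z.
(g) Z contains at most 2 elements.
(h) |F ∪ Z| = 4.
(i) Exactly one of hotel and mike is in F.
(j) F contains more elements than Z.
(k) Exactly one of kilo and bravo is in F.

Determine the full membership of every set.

From (a): bravo ∈ Z.
Suppose foxtrot ∈ F: no assignment then satisfies all the clues, so foxtrot ∉ F.

F = {bravo, hotel, papa}; Z = {bravo, mike}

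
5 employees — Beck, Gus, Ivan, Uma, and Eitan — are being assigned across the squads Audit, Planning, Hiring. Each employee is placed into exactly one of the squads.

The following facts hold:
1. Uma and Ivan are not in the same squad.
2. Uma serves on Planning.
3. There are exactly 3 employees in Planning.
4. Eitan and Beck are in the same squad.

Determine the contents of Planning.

Planning = {Beck, Eitan, Uma}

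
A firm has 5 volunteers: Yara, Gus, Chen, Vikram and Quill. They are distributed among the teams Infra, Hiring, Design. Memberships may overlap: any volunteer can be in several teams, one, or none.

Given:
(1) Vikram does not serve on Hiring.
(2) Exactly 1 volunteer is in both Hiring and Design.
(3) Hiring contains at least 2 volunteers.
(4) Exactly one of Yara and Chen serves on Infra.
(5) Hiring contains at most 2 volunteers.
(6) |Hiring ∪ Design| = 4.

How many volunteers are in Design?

3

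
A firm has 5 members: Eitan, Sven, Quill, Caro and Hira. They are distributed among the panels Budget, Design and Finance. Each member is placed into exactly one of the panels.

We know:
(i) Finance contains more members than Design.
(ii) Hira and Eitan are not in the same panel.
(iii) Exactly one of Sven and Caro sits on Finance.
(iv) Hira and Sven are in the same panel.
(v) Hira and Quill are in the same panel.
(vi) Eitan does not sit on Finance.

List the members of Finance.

Finance = {Hira, Quill, Sven}

From (vi): Eitan ∉ Finance.
Suppose Sven ∉ Finance: no assignment then satisfies all the clues, so Sven ∈ Finance.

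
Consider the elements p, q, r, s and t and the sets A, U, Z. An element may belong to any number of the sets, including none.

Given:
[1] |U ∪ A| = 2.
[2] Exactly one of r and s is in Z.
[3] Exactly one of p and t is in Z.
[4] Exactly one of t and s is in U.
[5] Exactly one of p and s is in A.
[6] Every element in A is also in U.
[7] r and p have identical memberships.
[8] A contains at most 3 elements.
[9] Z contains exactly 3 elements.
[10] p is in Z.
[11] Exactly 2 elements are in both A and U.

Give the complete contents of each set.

A = {q, s}; U = {q, s}; Z = {p, q, r}

From (10): p ∈ Z.
(3) (exactly one): t ∉ Z.
(7): r matches p: r ∈ Z.
(2) (exactly one): s ∉ Z.
(9): only 3 candidates remain for Z, so all are in.
Suppose p ∈ A: no assignment then satisfies all the clues, so p ∉ A.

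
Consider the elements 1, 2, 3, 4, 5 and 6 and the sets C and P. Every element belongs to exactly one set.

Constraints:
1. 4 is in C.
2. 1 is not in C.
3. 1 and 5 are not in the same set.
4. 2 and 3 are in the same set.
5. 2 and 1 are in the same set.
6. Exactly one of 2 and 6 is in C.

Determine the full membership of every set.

C = {4, 5, 6}; P = {1, 2, 3}

From (1): 4 ∈ C.
From (2): 1 ∉ C.
(5): 2 matches 1: 2 ∉ C.
(6) (exactly one): 6 ∈ C.
Only one set left: 1 ∈ P.
Only one set left: 2 ∈ P.
(3): 5 ∉ P.
(4): 3 matches 2: 3 ∉ C.
(4): 3 matches 2: 3 ∈ P.
Only one set left: 5 ∈ C.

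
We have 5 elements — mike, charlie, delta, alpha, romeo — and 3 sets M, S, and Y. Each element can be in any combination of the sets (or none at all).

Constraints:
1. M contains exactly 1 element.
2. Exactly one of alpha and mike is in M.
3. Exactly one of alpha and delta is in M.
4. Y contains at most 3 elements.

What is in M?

M = {alpha}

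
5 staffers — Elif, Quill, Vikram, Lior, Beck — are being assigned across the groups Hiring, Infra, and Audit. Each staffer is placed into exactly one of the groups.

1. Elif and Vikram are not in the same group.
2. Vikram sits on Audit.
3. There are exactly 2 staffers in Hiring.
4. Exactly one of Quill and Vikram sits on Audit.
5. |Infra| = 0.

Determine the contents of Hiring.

From (2): Vikram ∈ Audit.
(1): Elif ∉ Audit.
(4) (exactly one): Quill ∉ Audit.
(5): Infra already has 0, so the rest are out.
Only one group left: Elif ∈ Hiring.
Only one group left: Quill ∈ Hiring.
(3): Hiring already has 2, so the rest are out.
Only one group left: Lior ∈ Audit.
Only one group left: Beck ∈ Audit.

Hiring = {Elif, Quill}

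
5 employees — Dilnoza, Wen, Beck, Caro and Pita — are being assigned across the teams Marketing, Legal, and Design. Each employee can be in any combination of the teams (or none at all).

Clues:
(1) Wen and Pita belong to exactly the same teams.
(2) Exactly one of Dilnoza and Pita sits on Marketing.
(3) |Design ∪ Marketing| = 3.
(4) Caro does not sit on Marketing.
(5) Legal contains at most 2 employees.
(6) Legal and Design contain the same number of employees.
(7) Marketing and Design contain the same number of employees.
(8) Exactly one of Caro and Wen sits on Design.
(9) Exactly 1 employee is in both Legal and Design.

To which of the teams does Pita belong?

Pita: none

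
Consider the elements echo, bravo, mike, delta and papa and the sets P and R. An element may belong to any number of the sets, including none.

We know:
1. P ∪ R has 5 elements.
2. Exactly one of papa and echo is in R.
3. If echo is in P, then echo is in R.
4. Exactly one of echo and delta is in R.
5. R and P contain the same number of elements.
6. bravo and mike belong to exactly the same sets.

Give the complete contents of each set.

P = {delta, echo, papa}; R = {bravo, echo, mike}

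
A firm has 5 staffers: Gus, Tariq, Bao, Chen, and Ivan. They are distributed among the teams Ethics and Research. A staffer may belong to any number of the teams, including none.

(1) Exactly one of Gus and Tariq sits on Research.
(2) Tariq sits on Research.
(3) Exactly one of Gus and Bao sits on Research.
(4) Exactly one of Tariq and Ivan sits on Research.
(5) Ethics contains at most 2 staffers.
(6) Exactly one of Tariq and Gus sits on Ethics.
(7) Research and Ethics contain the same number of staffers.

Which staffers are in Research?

From (2): Tariq ∈ Research.
(1) (exactly one): Gus ∉ Research.
(3) (exactly one): Bao ∈ Research.
(4) (exactly one): Ivan ∉ Research.
Suppose Chen ∈ Research: no assignment then satisfies all the clues, so Chen ∉ Research.

Research = {Bao, Tariq}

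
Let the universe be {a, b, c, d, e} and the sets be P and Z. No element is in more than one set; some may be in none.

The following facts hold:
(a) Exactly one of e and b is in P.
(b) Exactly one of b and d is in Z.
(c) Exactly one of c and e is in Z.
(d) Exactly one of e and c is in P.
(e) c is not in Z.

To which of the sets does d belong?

d: Z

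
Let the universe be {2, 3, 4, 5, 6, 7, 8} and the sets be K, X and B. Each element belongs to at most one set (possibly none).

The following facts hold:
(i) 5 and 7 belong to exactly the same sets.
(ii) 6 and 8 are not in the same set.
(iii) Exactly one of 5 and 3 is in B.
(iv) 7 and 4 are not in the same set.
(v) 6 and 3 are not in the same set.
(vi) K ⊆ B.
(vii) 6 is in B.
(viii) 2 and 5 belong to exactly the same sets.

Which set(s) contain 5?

5: B

From (vii): 6 ∈ B.
(ii): 8 ∉ B.
(v): 3 ∉ B.
(vi) contrapositive: 3 ∉ K.
(vi) contrapositive: 8 ∉ K.
(iii) (exactly one): 5 ∈ B.
(viii): 2 matches 5: 2 ∉ K.
(viii): 2 matches 5: 2 ∉ X.
(viii): 2 matches 5: 2 ∈ B.
(i): 7 matches 5: 7 ∉ K.
(i): 7 matches 5: 7 ∉ X.
(vi) contrapositive: 4 ∉ K.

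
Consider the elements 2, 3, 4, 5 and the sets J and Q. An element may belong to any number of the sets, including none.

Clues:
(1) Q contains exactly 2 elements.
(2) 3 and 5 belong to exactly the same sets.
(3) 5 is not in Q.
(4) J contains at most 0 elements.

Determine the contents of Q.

Q = {2, 4}

From (3): 5 ∉ Q.
(2): 3 matches 5: 3 ∉ Q.
(4): J already has 0, so the rest are out.
(1): only 2 candidates remain for Q, so all are in.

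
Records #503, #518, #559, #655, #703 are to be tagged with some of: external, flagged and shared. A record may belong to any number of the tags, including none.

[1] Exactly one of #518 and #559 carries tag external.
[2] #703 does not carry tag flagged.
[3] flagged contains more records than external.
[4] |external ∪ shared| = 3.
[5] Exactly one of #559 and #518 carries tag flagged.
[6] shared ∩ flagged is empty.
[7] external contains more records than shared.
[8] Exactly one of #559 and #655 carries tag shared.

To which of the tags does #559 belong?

From (2): #703 ∉ flagged.
Suppose #559 ∈ external: no assignment then satisfies all the clues, so #559 ∉ external.

#559: shared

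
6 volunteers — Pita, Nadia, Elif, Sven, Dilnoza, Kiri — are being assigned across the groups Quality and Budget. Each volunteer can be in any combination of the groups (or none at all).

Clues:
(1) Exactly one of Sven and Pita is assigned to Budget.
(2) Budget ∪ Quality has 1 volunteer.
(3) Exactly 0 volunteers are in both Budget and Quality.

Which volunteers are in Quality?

Quality = {}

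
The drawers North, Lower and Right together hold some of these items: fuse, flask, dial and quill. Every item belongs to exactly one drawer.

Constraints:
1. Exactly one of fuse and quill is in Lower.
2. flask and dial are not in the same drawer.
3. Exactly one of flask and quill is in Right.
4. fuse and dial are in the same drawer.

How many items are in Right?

1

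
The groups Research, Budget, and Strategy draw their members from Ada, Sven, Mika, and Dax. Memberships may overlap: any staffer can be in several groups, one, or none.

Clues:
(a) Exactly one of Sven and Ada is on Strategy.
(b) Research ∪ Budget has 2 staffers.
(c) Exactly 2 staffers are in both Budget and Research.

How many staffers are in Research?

2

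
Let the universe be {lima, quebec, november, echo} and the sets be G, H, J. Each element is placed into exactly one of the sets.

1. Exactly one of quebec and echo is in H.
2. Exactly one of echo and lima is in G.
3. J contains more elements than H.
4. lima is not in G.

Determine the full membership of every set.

G = {echo}; H = {quebec}; J = {lima, november}

From (4): lima ∉ G.
(2) (exactly one): echo ∈ G.
(1) (exactly one): quebec ∈ H.
Suppose lima ∈ H: no assignment then satisfies all the clues, so lima ∉ H.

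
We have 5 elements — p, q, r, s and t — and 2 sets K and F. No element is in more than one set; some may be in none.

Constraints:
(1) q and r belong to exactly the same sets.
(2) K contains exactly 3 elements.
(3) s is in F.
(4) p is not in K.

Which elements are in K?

K = {q, r, t}

From (3): s ∈ F.
From (4): p ∉ K.
(2): only 3 candidates remain for K, so all are in.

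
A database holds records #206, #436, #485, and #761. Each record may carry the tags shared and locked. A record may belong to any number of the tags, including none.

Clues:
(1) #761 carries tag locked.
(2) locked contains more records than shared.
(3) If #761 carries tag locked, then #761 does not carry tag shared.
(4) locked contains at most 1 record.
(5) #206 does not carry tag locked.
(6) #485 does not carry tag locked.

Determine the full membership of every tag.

shared = {}; locked = {#761}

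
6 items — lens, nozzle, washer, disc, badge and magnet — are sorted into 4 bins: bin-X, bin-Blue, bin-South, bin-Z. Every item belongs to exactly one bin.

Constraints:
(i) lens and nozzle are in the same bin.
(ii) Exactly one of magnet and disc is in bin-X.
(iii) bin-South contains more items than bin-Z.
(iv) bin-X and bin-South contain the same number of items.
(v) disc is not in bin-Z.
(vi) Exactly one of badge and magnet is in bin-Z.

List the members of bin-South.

bin-South = {lens, nozzle}

From (v): disc ∉ bin-Z.
Suppose lens ∉ bin-South: no assignment then satisfies all the clues, so lens ∈ bin-South.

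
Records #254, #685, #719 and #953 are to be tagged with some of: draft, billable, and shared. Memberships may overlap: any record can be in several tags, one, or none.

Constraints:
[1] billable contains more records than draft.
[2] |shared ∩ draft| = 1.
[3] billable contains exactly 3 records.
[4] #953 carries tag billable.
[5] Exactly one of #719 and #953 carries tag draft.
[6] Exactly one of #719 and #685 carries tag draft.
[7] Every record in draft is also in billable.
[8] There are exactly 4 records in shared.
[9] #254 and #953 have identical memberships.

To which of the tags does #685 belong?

#685: shared

From (4): #953 ∈ billable.
(8): only 4 candidates remain for shared, so all are in.
(9): #254 matches #953: #254 ∈ billable.
Suppose #685 ∈ draft: no assignment then satisfies all the clues, so #685 ∉ draft.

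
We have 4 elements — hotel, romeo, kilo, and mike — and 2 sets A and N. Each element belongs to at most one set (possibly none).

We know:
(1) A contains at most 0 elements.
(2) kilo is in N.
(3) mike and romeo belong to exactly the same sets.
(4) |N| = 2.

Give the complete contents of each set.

A = {}; N = {hotel, kilo}

From (2): kilo ∈ N.
(1): A already has 0, so the rest are out.
Suppose hotel ∉ N: no assignment then satisfies all the clues, so hotel ∈ N.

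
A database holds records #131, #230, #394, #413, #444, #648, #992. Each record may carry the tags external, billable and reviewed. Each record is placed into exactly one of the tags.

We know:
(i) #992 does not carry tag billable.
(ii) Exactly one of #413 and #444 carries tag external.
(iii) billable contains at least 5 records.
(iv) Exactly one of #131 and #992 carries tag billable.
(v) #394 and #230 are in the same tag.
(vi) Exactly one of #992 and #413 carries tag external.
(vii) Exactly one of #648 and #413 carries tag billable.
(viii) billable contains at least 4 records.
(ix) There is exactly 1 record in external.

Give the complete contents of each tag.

From (i): #992 ∉ billable.
(iv) (exactly one): #131 ∈ billable.
Suppose #230 ∈ external: no assignment then satisfies all the clues, so #230 ∉ external.

external = {#413}; billable = {#131, #230, #394, #444, #648}; reviewed = {#992}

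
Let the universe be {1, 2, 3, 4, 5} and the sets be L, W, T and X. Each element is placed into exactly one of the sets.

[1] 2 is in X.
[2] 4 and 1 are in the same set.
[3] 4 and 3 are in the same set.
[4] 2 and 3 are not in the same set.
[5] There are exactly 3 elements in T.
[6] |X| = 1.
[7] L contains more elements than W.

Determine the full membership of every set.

L = {5}; W = {}; T = {1, 3, 4}; X = {2}

From (1): 2 ∈ X.
(4): 3 ∉ X.
(6): X already has 1, so the rest are out.
Suppose 1 ∈ L: no assignment then satisfies all the clues, so 1 ∉ L.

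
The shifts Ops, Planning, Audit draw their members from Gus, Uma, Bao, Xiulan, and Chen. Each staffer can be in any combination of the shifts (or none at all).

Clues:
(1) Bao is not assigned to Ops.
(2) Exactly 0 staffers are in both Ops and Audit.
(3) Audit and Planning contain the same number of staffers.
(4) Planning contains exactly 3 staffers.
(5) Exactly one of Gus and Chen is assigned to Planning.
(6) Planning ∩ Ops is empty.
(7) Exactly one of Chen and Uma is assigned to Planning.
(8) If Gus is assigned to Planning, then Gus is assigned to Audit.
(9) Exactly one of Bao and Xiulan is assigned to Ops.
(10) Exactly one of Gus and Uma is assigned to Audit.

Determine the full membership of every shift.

Ops = {Xiulan}; Planning = {Bao, Gus, Uma}; Audit = {Bao, Chen, Gus}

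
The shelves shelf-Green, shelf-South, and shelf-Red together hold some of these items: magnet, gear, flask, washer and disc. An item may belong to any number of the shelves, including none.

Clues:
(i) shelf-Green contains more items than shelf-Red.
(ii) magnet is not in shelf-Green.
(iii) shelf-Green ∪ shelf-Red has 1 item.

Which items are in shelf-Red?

shelf-Red = {}

From (ii): magnet ∉ shelf-Green.
Suppose magnet ∈ shelf-Red: no assignment then satisfies all the clues, so magnet ∉ shelf-Red.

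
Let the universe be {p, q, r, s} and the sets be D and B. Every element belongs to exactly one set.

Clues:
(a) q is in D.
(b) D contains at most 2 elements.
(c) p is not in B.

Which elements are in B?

B = {r, s}

From (a): q ∈ D.
From (c): p ∉ B.
Only one set left: p ∈ D.
(b): D already has 2, so the rest are out.
Only one set left: r ∈ B.
Only one set left: s ∈ B.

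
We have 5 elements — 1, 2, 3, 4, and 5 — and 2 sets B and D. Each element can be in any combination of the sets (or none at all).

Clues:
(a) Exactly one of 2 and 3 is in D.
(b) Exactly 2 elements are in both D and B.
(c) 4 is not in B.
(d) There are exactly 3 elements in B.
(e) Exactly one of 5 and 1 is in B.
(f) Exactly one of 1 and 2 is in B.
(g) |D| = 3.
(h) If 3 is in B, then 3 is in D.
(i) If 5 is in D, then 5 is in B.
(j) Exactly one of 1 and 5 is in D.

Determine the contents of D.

D = {3, 4, 5}

From (c): 4 ∉ B.
Suppose 1 ∈ D: no assignment then satisfies all the clues, so 1 ∉ D.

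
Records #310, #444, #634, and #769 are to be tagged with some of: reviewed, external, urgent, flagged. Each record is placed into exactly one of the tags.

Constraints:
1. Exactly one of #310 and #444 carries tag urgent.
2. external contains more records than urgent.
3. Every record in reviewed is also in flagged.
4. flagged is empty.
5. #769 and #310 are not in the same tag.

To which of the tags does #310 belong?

#310: urgent

(4): flagged already has 0, so the rest are out.
(3) contrapositive: #310 ∉ reviewed.
(3) contrapositive: #444 ∉ reviewed.
(3) contrapositive: #634 ∉ reviewed.
(3) contrapositive: #769 ∉ reviewed.
Suppose #310 ∈ external: no assignment then satisfies all the clues, so #310 ∉ external.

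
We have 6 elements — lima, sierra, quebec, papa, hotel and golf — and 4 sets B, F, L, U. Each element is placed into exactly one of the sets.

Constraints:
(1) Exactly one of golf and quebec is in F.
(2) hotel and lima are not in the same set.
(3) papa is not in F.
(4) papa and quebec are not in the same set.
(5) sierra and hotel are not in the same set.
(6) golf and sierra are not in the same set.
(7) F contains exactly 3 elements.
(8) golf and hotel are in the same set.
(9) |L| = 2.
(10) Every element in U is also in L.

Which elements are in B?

From (3): papa ∉ F.
Suppose lima ∈ B: no assignment then satisfies all the clues, so lima ∉ B.

B = {papa}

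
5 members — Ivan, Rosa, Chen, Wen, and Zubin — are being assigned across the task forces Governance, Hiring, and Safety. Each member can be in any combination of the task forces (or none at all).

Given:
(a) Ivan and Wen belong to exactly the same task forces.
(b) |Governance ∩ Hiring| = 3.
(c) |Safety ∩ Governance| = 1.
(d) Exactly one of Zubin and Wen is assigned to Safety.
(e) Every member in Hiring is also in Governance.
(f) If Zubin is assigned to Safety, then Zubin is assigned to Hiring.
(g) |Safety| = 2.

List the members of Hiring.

Hiring = {Ivan, Wen, Zubin}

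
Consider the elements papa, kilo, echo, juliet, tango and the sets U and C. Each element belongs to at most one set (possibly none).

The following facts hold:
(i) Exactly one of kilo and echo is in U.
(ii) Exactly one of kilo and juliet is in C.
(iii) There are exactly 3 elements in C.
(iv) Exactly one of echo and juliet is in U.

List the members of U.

U = {echo}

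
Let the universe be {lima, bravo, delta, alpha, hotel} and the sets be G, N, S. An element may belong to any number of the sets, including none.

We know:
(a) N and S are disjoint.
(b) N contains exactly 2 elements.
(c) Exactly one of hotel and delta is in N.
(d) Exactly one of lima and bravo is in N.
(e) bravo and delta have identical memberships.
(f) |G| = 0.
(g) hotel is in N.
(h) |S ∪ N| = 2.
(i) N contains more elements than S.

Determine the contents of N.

N = {hotel, lima}

From (g): hotel ∈ N.
(a) (disjoint): hotel ∉ S.
(c) (exactly one): delta ∉ N.
(e): bravo matches delta: bravo ∉ N.
(f): G already has 0, so the rest are out.
(d) (exactly one): lima ∈ N.
(a) (disjoint): lima ∉ S.
(b): N already has 2, so the rest are out.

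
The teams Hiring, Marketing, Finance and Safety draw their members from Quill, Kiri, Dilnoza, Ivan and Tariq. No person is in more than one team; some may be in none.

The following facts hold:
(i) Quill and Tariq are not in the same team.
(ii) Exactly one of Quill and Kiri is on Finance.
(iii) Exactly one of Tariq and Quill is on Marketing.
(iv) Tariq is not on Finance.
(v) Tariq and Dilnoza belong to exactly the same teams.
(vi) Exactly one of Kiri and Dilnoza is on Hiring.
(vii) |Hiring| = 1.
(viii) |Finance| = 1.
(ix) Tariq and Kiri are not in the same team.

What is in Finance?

Finance = {Quill}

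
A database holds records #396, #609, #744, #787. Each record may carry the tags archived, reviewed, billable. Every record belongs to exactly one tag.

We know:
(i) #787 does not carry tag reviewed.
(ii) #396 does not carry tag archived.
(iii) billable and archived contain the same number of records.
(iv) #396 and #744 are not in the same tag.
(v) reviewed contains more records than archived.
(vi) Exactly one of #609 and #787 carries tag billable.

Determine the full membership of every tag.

archived = {#744}; reviewed = {#396, #609}; billable = {#787}

From (i): #787 ∉ reviewed.
From (ii): #396 ∉ archived.
Suppose #396 ∉ reviewed: no assignment then satisfies all the clues, so #396 ∈ reviewed.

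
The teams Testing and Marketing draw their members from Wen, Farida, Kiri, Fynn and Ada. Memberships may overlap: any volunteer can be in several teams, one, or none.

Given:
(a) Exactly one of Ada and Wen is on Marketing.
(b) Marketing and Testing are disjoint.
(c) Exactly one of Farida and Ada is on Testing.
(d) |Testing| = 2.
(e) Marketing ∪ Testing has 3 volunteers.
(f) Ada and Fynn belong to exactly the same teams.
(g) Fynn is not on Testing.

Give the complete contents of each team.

From (g): Fynn ∉ Testing.
(f): Ada matches Fynn: Ada ∉ Testing.
(c) (exactly one): Farida ∈ Testing.
(b) (disjoint): Farida ∉ Marketing.
Suppose Wen ∈ Testing: no assignment then satisfies all the clues, so Wen ∉ Testing.

Testing = {Farida, Kiri}; Marketing = {Wen}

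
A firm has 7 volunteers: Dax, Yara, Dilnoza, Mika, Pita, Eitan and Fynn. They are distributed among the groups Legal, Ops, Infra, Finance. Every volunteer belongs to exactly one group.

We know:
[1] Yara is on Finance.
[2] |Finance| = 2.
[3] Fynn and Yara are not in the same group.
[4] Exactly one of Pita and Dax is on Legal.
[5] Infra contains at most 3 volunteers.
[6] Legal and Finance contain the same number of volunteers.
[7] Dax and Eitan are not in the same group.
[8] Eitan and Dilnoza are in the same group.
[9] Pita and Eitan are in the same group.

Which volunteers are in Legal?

Legal = {Dax, Fynn}

From (1): Yara ∈ Finance.
(3): Fynn ∉ Finance.
Suppose Dax ∉ Legal: no assignment then satisfies all the clues, so Dax ∈ Legal.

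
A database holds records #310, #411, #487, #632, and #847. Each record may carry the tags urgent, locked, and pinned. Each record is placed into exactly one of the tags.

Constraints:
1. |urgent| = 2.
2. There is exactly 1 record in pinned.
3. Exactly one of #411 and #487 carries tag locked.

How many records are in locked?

2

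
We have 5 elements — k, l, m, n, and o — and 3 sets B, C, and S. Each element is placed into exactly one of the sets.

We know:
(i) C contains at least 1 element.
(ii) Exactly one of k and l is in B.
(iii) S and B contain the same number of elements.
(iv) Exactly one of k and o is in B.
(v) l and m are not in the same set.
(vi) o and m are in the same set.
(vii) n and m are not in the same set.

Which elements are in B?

B = {k, n}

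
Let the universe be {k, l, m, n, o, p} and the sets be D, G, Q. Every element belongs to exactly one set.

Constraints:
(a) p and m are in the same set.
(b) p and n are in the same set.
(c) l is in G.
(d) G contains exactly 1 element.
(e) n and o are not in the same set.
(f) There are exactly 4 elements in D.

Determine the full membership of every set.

D = {k, m, n, p}; G = {l}; Q = {o}

From (c): l ∈ G.
(d): G already has 1, so the rest are out.
Suppose k ∉ D: no assignment then satisfies all the clues, so k ∈ D.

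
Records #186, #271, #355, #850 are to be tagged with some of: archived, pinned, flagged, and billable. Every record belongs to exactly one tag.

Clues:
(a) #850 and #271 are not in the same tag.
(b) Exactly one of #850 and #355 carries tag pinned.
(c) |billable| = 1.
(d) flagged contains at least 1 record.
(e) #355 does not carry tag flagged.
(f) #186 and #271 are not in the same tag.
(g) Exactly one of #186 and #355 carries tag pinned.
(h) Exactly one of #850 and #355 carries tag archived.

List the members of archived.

archived = {#850}

From (e): #355 ∉ flagged.
Suppose #186 ∈ archived: no assignment then satisfies all the clues, so #186 ∉ archived.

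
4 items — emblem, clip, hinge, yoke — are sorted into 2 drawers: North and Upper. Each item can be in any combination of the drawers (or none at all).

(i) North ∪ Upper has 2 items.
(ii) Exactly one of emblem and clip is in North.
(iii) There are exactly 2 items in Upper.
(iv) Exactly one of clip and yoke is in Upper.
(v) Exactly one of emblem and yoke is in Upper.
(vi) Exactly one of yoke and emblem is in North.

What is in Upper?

Upper = {clip, emblem}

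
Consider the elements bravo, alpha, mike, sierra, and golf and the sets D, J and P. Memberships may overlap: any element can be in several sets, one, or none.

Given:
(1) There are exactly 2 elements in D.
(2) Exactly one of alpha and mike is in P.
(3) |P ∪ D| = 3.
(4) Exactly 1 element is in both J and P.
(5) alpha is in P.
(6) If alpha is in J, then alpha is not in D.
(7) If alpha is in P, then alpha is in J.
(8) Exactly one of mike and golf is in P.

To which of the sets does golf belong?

golf: D, P

From (5): alpha ∈ P.
(2) (exactly one): mike ∉ P.
(7): alpha ∈ J.
(8) (exactly one): golf ∈ P.
(6): alpha ∉ D.
Suppose golf ∉ D: no assignment then satisfies all the clues, so golf ∈ D.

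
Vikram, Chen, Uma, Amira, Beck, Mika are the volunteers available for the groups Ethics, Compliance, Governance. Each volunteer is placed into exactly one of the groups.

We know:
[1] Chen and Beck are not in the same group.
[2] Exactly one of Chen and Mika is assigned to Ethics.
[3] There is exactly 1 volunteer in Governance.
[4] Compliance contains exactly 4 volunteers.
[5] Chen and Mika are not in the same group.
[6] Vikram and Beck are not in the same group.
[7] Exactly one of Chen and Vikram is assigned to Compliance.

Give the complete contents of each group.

Ethics = {Chen}; Compliance = {Amira, Mika, Uma, Vikram}; Governance = {Beck}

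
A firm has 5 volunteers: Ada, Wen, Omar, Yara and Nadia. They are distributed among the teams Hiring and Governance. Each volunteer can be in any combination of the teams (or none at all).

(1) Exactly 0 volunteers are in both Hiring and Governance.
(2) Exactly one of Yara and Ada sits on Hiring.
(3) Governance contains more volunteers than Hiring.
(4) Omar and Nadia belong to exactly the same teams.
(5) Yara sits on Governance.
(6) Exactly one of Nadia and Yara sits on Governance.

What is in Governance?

Governance = {Wen, Yara}

From (5): Yara ∈ Governance.
(6) (exactly one): Nadia ∉ Governance.
(4): Omar matches Nadia: Omar ∉ Governance.
Suppose Ada ∈ Governance: no assignment then satisfies all the clues, so Ada ∉ Governance.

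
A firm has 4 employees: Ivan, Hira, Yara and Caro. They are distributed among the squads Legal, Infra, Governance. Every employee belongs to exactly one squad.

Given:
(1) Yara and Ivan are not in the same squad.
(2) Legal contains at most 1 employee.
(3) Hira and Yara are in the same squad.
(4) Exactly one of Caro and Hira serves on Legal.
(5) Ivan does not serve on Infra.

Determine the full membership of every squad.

Legal = {Caro}; Infra = {Hira, Yara}; Governance = {Ivan}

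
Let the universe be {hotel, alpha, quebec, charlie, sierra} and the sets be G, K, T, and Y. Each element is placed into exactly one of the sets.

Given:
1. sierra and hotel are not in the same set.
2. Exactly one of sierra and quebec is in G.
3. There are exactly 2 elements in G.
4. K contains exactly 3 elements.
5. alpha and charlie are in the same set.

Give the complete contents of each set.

G = {hotel, quebec}; K = {alpha, charlie, sierra}; T = {}; Y = {}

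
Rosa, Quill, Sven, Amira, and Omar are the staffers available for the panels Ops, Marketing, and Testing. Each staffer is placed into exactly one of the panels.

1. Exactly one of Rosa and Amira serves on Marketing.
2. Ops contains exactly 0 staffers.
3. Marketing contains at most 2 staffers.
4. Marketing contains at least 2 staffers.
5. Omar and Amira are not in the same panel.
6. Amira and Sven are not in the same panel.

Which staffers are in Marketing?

Marketing = {Amira, Quill}

(2): Ops already has 0, so the rest are out.
Suppose Rosa ∈ Marketing: no assignment then satisfies all the clues, so Rosa ∉ Marketing.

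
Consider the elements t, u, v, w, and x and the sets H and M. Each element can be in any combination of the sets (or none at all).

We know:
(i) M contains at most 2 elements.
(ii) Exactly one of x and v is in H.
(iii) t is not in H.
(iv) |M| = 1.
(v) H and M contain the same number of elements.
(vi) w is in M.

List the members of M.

M = {w}

From (iii): t ∉ H.
From (vi): w ∈ M.
(iv): M already has 1, so the rest are out.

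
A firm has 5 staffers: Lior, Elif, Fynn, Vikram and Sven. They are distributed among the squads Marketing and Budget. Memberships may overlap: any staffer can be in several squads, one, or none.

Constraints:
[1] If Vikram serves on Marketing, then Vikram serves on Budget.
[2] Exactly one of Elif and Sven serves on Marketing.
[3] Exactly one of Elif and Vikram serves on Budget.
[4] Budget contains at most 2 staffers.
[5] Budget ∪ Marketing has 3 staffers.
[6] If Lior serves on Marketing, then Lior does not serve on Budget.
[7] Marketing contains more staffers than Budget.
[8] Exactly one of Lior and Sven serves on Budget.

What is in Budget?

Budget = {Sven, Vikram}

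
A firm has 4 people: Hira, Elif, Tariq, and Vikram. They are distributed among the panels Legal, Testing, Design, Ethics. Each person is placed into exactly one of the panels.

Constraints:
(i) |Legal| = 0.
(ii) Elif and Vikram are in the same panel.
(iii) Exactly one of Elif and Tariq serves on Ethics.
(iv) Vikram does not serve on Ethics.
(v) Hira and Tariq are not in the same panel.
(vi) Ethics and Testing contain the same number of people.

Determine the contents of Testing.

Testing = {Hira}

From (iv): Vikram ∉ Ethics.
(i): Legal already has 0, so the rest are out.
(ii): Elif matches Vikram: Elif ∉ Ethics.
(iii) (exactly one): Tariq ∈ Ethics.
(v): Hira ∉ Ethics.
Suppose Hira ∉ Testing: no assignment then satisfies all the clues, so Hira ∈ Testing.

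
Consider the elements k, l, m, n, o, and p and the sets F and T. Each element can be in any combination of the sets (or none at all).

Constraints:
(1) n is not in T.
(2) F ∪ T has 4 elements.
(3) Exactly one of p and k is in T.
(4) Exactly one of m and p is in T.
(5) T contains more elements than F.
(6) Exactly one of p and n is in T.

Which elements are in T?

T = {l, o, p}

From (1): n ∉ T.
(6) (exactly one): p ∈ T.
(3) (exactly one): k ∉ T.
(4) (exactly one): m ∉ T.
Suppose l ∉ T: no assignment then satisfies all the clues, so l ∈ T.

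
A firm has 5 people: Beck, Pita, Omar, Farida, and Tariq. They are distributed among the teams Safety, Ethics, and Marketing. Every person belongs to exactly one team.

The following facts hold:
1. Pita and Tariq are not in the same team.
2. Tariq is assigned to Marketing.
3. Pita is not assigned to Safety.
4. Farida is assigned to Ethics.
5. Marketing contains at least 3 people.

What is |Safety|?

0

From (2): Tariq ∈ Marketing.
From (3): Pita ∉ Safety.
From (4): Farida ∈ Ethics.
(1): Pita ∉ Marketing.
(5): only 3 candidates remain for Marketing, so all are in.
Only one team left: Pita ∈ Ethics.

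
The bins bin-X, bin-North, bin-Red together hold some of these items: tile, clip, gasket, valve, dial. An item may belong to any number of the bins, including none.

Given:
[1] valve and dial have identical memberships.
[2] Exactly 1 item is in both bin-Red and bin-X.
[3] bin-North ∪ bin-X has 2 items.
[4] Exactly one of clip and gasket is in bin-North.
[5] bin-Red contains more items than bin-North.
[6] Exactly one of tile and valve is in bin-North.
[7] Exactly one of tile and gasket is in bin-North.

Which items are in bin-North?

bin-North = {clip, tile}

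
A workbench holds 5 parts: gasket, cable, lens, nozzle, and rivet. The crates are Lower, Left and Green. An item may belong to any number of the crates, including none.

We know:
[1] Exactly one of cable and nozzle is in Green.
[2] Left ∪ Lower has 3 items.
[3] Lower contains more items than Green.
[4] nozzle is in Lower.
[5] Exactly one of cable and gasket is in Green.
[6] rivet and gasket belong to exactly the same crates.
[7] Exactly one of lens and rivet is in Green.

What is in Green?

Green = {cable, lens}

From (4): nozzle ∈ Lower.
Suppose gasket ∈ Green: no assignment then satisfies all the clues, so gasket ∉ Green.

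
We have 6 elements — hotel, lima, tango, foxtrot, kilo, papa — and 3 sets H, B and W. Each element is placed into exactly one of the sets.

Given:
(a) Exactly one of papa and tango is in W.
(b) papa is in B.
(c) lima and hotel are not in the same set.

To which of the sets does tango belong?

From (b): papa ∈ B.
(a) (exactly one): tango ∈ W.

tango: W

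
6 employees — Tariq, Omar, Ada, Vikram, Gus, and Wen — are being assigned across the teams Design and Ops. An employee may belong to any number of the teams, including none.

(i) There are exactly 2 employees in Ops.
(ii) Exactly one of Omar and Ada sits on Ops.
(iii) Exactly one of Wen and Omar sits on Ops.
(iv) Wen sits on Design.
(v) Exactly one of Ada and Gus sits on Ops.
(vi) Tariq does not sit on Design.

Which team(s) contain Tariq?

From (iv): Wen ∈ Design.
From (vi): Tariq ∉ Design.
Suppose Tariq ∈ Ops: no assignment then satisfies all the clues, so Tariq ∉ Ops.

Tariq: none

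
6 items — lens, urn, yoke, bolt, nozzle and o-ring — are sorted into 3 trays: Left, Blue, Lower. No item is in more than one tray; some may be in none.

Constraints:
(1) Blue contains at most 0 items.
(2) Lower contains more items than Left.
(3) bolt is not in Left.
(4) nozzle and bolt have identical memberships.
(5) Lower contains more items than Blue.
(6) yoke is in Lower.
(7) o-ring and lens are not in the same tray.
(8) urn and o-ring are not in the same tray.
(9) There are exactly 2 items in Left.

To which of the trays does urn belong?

urn: Left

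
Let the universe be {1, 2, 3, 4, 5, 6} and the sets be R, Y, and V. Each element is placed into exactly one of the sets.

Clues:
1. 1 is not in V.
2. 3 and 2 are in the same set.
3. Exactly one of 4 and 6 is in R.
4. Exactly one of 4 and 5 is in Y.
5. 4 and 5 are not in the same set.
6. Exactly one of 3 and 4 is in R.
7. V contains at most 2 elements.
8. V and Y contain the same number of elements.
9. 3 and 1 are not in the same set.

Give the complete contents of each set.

R = {1, 4}; Y = {5, 6}; V = {2, 3}

From (1): 1 ∉ V.
Suppose 1 ∉ R: no assignment then satisfies all the clues, so 1 ∈ R.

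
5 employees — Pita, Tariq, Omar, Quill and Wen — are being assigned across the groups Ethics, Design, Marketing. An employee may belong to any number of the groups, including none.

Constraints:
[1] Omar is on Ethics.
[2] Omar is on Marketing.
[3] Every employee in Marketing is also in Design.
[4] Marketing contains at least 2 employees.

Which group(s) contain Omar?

From (1): Omar ∈ Ethics.
From (2): Omar ∈ Marketing.
(3) with Omar ∈ Marketing: Omar ∈ Design.

Omar: Design, Ethics, Marketing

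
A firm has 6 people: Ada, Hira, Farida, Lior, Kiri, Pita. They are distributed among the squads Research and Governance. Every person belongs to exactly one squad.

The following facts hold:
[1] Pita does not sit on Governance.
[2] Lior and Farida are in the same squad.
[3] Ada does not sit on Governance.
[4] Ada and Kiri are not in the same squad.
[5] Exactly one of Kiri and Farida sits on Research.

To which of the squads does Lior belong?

Lior: Research

From (1): Pita ∉ Governance.
From (3): Ada ∉ Governance.
Only one squad left: Ada ∈ Research.
Only one squad left: Pita ∈ Research.
(4): Kiri ∉ Research.
(5) (exactly one): Farida ∈ Research.
Only one squad left: Kiri ∈ Governance.
(2): Lior matches Farida: Lior ∈ Research.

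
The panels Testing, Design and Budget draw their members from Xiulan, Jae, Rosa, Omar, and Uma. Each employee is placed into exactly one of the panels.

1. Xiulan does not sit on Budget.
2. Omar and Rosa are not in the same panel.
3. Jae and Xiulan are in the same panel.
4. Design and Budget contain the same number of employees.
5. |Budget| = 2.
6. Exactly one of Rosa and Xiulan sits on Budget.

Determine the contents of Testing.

Testing = {Omar}

From (1): Xiulan ∉ Budget.
(3): Jae matches Xiulan: Jae ∉ Budget.
(6) (exactly one): Rosa ∈ Budget.
(2): Omar ∉ Budget.
(5): only 2 candidates remain for Budget, so all are in.
Suppose Xiulan ∈ Testing: no assignment then satisfies all the clues, so Xiulan ∉ Testing.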